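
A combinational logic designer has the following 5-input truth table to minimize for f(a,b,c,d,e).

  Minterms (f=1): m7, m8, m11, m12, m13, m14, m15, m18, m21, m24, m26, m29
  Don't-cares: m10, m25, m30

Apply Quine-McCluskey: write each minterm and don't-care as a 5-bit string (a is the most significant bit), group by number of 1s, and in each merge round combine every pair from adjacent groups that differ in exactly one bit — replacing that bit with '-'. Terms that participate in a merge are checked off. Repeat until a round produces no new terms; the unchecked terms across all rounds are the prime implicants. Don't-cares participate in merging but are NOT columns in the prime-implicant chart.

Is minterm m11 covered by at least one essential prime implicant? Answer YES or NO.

[col 0] 00111*, 01000*, 01010*, 01011*, 01100*, 01101*, 01110*, 01111*, 10010*, 10101*, 11000*, 11001*, 11010*, 11101*, 11110*
[col 1] -1000*, -1010*, -1101, -1110*, 0-111, 01-00*, 01-10*, 01-11*, 010-0*, 0101-*, 011-0*, 011-1*, 0110-*, 0111-*, 1-010, 1-101, 11-01, 11-10*, 110-0*, 1100-
[col 2] -1-10, -10-0, 01--0, 01-1-, 011--
Prime implicants: -1-10, -10-0, -1101, 0-111, 01--0, 01-1-, 011--, 1-010, 1-101, 11-01, 1100-
PI chart (minterm → PIs covering it):
  7 | 0-111  (sole → essential)
  8 | -10-0,01--0
  11 | 01-1-  (sole → essential)
  12 | 01--0,011--
  13 | -1101,011--
  14 | -1-10,01--0,01-1-,011--
  15 | 0-111,01-1-,011--
  18 | 1-010  (sole → essential)
  21 | 1-101  (sole → essential)
  24 | -10-0,1100-
  26 | -1-10,-10-0,1-010
  29 | -1101,1-101,11-01
Essential prime implicants: 0-111, 01-1-, 1-010, 1-101

YES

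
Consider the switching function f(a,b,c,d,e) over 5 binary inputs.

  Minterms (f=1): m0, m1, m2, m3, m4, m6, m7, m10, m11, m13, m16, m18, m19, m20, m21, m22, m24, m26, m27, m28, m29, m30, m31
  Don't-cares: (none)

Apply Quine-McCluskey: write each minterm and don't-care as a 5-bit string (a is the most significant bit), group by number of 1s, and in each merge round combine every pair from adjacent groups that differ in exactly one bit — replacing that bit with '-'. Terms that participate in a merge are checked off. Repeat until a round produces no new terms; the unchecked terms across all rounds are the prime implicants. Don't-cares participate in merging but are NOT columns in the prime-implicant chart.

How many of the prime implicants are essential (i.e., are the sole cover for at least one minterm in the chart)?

7

size-2^0 implicants → 00000(✓)  00001(✓)  00010(✓)  00011(✓)  00100(✓)  00110(✓)  00111(✓)  01010(✓)  01011(✓)  01101(✓)  10000(✓)  10010(✓)  10011(✓)  10100(✓)  10101(✓)  10110(✓)  11000(✓)  11010(✓)  11011(✓)  11100(✓)  11101(✓)  11110(✓)  11111(✓)
size-2^1 implicants → -0000(✓)  -0010(✓)  -0011(✓)  -0100(✓)  -0110(✓)  -1010(✓)  -1011(✓)  -1101  0-010(✓)  0-011(✓)  00-00(✓)  00-10(✓)  00-11(✓)  000-0(✓)  000-1(✓)  0000-(✓)  0001-(✓)  001-0(✓)  0011-(✓)  0101-(✓)  1-000(✓)  1-010(✓)  1-011(✓)  1-100(✓)  1-101(✓)  1-110(✓)  10-00(✓)  10-10(✓)  100-0(✓)  1001-(✓)  101-0(✓)  1010-(✓)  11-00(✓)  11-10(✓)  11-11(✓)  110-0(✓)  1101-(✓)  111-0(✓)  111-1(✓)  1110-(✓)  1111-(✓)
size-2^2 implicants → --010(✓)  --011(✓)  -0-00(✓)  -0-10(✓)  -00-0(✓)  -001-(✓)  -01-0(✓)  -101-(✓)  0-01-(✓)  00--0(✓)  00-1-  000--  1--00(✓)  1--10(✓)  1-0-0(✓)  1-01-(✓)  1-1-0(✓)  1-10-  10--0(✓)  11--0(✓)  11-1-  111--
size-2^3 implicants → --01-  -0--0  1---0
Unchecked terms (primes): --01-, -0--0, -1101, 00-1-, 000--, 1---0, 1-10-, 11-1-, 111--
Minterm coverage:
  m0 ⊆ -0--0,000--
  m1 ⊆ 000-- [E]
  m2 ⊆ --01-,-0--0,00-1-,000--
  m3 ⊆ --01-,00-1-,000--
  m4 ⊆ -0--0 [E]
  m6 ⊆ -0--0,00-1-
  m7 ⊆ 00-1- [E]
  m10 ⊆ --01- [E]
  m11 ⊆ --01- [E]
  m13 ⊆ -1101 [E]
  m16 ⊆ -0--0,1---0
  m18 ⊆ --01-,-0--0,1---0
  m19 ⊆ --01- [E]
  m20 ⊆ -0--0,1---0,1-10-
  m21 ⊆ 1-10- [E]
  m22 ⊆ -0--0,1---0
  m24 ⊆ 1---0 [E]
  m26 ⊆ --01-,1---0,11-1-
  m27 ⊆ --01-,11-1-
  m28 ⊆ 1---0,1-10-,111--
  m29 ⊆ -1101,1-10-,111--
  m30 ⊆ 1---0,11-1-,111--
  m31 ⊆ 11-1-,111--
E = {--01-, -0--0, -1101, 00-1-, 000--, 1---0, 1-10-}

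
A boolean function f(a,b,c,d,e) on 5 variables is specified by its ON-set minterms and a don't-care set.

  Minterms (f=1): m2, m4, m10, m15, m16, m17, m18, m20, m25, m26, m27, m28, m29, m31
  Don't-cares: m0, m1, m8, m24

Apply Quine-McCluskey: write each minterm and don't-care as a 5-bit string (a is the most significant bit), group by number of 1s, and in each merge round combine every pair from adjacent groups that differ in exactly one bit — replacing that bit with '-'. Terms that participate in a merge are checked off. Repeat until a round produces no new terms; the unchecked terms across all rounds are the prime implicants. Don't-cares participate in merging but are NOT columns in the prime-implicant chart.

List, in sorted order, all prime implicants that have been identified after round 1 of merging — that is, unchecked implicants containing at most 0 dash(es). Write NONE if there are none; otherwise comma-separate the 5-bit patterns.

size-2^0 implicants → 00000(✓)  00001(✓)  00010(✓)  00100(✓)  01000(✓)  01010(✓)  01111(✓)  10000(✓)  10001(✓)  10010(✓)  10100(✓)  11000(✓)  11001(✓)  11010(✓)  11011(✓)  11100(✓)  11101(✓)  11111(✓)
size-2^1 implicants → -0000(✓)  -0001(✓)  -0010(✓)  -0100(✓)  -1000(✓)  -1010(✓)  -1111  0-000(✓)  0-010(✓)  00-00(✓)  000-0(✓)  0000-(✓)  010-0(✓)  1-000(✓)  1-001(✓)  1-010(✓)  1-100(✓)  10-00(✓)  100-0(✓)  1000-(✓)  11-00(✓)  11-01(✓)  11-11(✓)  110-0(✓)  110-1(✓)  1100-(✓)  1101-(✓)  111-1(✓)  1110-(✓)
size-2^2 implicants → --000(✓)  --010(✓)  -0-00  -00-0(✓)  -000-  -10-0(✓)  0-0-0(✓)  1--00  1-0-0(✓)  1-00-  11--1  11-0-  110--
size-2^3 implicants → --0-0
Unchecked terms (primes): --0-0, -0-00, -000-, -1111, 1--00, 1-00-, 11--1, 11-0-, 110--

NONE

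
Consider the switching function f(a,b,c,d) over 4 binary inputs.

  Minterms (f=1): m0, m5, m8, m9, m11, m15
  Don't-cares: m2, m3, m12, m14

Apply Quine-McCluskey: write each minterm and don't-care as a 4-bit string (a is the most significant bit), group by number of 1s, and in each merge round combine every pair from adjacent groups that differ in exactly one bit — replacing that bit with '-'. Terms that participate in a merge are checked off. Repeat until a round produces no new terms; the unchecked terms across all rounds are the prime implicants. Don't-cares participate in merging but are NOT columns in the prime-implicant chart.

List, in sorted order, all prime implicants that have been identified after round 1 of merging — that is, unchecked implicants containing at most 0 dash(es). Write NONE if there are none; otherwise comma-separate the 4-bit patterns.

[col 0] 0000*, 0010*, 0011*, 0101, 1000*, 1001*, 1011*, 1100*, 1110*, 1111*
[col 1] -000, -011, 00-0, 001-, 1-00, 1-11, 10-1, 100-, 11-0, 111-
Prime implicants: -000, -011, 00-0, 001-, 0101, 1-00, 1-11, 10-1, 100-, 11-0, 111-

0101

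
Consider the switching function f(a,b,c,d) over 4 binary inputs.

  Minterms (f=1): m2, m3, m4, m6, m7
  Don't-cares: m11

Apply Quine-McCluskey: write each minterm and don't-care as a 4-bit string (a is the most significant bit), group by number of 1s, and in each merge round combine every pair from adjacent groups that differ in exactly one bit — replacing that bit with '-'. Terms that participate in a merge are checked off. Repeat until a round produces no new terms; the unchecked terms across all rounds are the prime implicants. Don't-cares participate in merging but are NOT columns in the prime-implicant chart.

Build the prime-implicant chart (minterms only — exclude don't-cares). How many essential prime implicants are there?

Round 0: 0010✓ 0011✓ 0100✓ 0110✓ 0111✓ 1011✓
Round 1: -011 0-10✓ 0-11✓ 001-✓ 01-0 011-✓
Round 2: 0-1-
PIs = {-011, 0-1-, 01-0}
Coverage chart:
  m2: 0-1- ←essential
  m3: -011,0-1-
  m4: 01-0 ←essential
  m6: 0-1-,01-0
  m7: 0-1- ←essential
Essential: 0-1-, 01-0

2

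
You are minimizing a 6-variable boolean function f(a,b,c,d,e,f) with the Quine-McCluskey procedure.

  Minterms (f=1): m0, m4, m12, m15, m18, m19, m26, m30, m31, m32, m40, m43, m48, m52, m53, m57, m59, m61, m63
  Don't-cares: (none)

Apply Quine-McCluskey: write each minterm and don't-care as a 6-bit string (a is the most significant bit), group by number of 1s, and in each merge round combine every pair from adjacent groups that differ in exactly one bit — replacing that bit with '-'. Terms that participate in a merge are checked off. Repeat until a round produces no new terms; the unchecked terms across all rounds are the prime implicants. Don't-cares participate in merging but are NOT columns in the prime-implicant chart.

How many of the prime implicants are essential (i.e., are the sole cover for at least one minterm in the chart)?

Round 0: 000000✓ 000100✓ 001100✓ 001111✓ 010010✓ 010011✓ 011010✓ 011110✓ 011111✓ 100000✓ 101000✓ 101011✓ 110000✓ 110100✓ 110101✓ 111001✓ 111011✓ 111101✓ 111111✓
Round 1: -00000 -11111 0-1111 00-100 000-00 01-010 01001- 011-10 01111- 1-0000 1-1011 10-000 11-101 110-00 11010- 111-01✓ 111-11✓ 1110-1✓ 1111-1✓
Round 2: 111--1
PIs = {-00000, -11111, 0-1111, 00-100, 000-00, 01-010, 01001-, 011-10, 01111-, 1-0000, 1-1011, 10-000, 11-101, 110-00, 11010-, 111--1}
Coverage chart:
  m0: -00000,000-00
  m4: 00-100,000-00
  m12: 00-100 ←essential
  m15: 0-1111 ←essential
  m18: 01-010,01001-
  m19: 01001- ←essential
  m26: 01-010,011-10
  m30: 011-10,01111-
  m31: -11111,0-1111,01111-
  m32: -00000,1-0000,10-000
  m40: 10-000 ←essential
  m43: 1-1011 ←essential
  m48: 1-0000,110-00
  m52: 110-00,11010-
  m53: 11-101,11010-
  m57: 111--1 ←essential
  m59: 1-1011,111--1
  m61: 11-101,111--1
  m63: -11111,111--1
Essential: 0-1111, 00-100, 01001-, 1-1011, 10-000, 111--1

6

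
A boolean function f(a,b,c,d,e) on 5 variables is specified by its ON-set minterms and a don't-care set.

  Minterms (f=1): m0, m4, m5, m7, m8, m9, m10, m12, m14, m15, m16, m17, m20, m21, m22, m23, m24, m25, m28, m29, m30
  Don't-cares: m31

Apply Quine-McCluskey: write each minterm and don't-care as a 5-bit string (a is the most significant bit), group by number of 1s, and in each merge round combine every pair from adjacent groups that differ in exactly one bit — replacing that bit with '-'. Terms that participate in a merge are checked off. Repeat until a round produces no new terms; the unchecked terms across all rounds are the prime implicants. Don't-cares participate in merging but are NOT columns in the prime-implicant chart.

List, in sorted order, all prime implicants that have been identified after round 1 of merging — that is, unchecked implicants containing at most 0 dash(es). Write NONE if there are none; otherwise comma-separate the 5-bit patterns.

[col 0] 00000*, 00100*, 00101*, 00111*, 01000*, 01001*, 01010*, 01100*, 01110*, 01111*, 10000*, 10001*, 10100*, 10101*, 10110*, 10111*, 11000*, 11001*, 11100*, 11101*, 11110*, 11111*
[col 1] -0000*, -0100*, -0101*, -0111*, -1000*, -1001*, -1100*, -1110*, -1111*, 0-000*, 0-100*, 0-111*, 00-00*, 001-1*, 0010-*, 01-00*, 01-10*, 010-0*, 0100-*, 011-0*, 0111-*, 1-000*, 1-001*, 1-100*, 1-101*, 1-110*, 1-111*, 10-00*, 10-01*, 1000-*, 101-0*, 101-1*, 1010-*, 1011-*, 11-00*, 11-01*, 1100-*, 111-0*, 111-1*, 1110-*, 1111-*
[col 2] --000*, --100*, --111, -0-00*, -01-1, -010-, -1-00*, -100-, -11-0, -111-, 0--00*, 01--0, 1--00*, 1--01*, 1-00-*, 1-1-0*, 1-1-1*, 1-10-*, 1-11-*, 10-0-*, 101--*, 11-0-*, 111--*
[col 3] ---00, 1--0-, 1-1--
Prime implicants: ---00, --111, -01-1, -010-, -100-, -11-0, -111-, 01--0, 1--0-, 1-1--

NONE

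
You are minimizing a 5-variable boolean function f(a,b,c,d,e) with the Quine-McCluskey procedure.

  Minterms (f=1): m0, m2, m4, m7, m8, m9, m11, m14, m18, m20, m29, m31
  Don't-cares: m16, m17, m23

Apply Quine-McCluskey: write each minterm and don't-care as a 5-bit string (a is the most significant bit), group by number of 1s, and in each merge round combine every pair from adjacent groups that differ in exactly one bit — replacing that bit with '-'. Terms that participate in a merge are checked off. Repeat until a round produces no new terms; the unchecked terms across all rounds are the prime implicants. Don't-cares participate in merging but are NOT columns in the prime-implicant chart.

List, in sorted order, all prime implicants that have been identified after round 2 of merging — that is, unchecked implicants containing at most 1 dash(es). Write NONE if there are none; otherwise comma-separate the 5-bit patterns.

size-2^0 implicants → 00000(✓)  00010(✓)  00100(✓)  00111(✓)  01000(✓)  01001(✓)  01011(✓)  01110  10000(✓)  10001(✓)  10010(✓)  10100(✓)  10111(✓)  11101(✓)  11111(✓)
size-2^1 implicants → -0000(✓)  -0010(✓)  -0100(✓)  -0111  0-000  00-00(✓)  000-0(✓)  010-1  0100-  1-111  10-00(✓)  100-0(✓)  1000-  111-1
size-2^2 implicants → -0-00  -00-0
Unchecked terms (primes): -0-00, -00-0, -0111, 0-000, 010-1, 0100-, 01110, 1-111, 1000-, 111-1

-0111, 0-000, 010-1, 0100-, 01110, 1-111, 1000-, 111-1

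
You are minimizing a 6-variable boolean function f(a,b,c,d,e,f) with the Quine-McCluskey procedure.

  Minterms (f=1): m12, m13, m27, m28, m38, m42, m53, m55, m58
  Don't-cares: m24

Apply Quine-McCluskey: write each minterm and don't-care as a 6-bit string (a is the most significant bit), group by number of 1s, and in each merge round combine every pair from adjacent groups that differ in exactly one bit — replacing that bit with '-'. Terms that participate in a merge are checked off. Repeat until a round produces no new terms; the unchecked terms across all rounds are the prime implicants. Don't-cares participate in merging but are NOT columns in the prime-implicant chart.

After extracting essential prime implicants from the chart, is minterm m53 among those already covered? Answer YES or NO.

YES

Round 0: 001100✓ 001101✓ 011000✓ 011011 011100✓ 100110 101010✓ 110101✓ 110111✓ 111010✓
Round 1: 0-1100 00110- 011-00 1-1010 1101-1
PIs = {0-1100, 00110-, 011-00, 011011, 1-1010, 100110, 1101-1}
Coverage chart:
  m12: 0-1100,00110-
  m13: 00110- ←essential
  m27: 011011 ←essential
  m28: 0-1100,011-00
  m38: 100110 ←essential
  m42: 1-1010 ←essential
  m53: 1101-1 ←essential
  m55: 1101-1 ←essential
  m58: 1-1010 ←essential
Essential: 00110-, 011011, 1-1010, 100110, 1101-1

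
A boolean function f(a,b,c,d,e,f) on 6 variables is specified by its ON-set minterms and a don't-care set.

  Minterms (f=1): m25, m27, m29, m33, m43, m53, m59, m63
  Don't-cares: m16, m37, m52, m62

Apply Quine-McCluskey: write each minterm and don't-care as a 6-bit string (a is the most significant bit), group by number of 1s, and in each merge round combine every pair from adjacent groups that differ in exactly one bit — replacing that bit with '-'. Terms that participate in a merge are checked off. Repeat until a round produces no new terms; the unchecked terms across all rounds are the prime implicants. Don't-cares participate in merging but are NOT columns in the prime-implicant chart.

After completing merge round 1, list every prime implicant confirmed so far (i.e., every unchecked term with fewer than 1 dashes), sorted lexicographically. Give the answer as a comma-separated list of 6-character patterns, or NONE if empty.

Round 0: 010000 011001✓ 011011✓ 011101✓ 100001✓ 100101✓ 101011✓ 110100✓ 110101✓ 111011✓ 111110✓ 111111✓
Round 1: -11011 011-01 0110-1 1-0101 1-1011 100-01 11010- 111-11 11111-
PIs = {-11011, 010000, 011-01, 0110-1, 1-0101, 1-1011, 100-01, 11010-, 111-11, 11111-}

010000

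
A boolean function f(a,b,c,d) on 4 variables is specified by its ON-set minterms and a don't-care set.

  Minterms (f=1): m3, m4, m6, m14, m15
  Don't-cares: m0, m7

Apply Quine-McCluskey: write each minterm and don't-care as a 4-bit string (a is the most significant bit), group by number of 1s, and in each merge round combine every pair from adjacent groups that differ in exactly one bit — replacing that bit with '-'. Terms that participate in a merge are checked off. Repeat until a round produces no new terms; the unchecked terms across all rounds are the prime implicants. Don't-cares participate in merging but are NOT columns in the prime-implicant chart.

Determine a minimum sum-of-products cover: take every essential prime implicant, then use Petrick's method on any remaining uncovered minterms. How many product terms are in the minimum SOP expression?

3

[col 0] 0000*, 0011*, 0100*, 0110*, 0111*, 1110*, 1111*
[col 1] -110*, -111*, 0-00, 0-11, 01-0, 011-*, 111-*
[col 2] -11-
Prime implicants: -11-, 0-00, 0-11, 01-0
PI chart (minterm → PIs covering it):
  3 | 0-11  (sole → essential)
  4 | 0-00,01-0
  6 | -11-,01-0
  14 | -11-  (sole → essential)
  15 | -11-  (sole → essential)
Essential prime implicants: -11-, 0-11
Petrick residual → 0-00
Minimum SOP uses 3 PIs: bc + a'c'd' + a'cd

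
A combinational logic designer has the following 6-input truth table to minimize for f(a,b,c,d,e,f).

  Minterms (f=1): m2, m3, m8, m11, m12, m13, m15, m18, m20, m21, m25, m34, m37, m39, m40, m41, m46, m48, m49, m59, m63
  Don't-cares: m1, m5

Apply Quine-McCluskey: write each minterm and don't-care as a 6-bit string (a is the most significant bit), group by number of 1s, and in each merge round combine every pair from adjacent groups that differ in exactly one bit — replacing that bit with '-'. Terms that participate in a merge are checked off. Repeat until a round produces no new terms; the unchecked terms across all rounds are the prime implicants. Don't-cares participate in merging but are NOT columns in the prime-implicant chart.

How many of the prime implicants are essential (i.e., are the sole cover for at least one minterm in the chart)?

[col 0] 000001*, 000010*, 000011*, 000101*, 001000*, 001011*, 001100*, 001101*, 001111*, 010010*, 010100*, 010101*, 011001, 100010*, 100101*, 100111*, 101000*, 101001*, 101110, 110000*, 110001*, 111011*, 111111*
[col 1] -00010, -00101, -01000, 0-0010, 0-0101, 00-011, 00-101, 000-01, 0000-1, 00001-, 001-00, 001-11, 0011-1, 00110-, 01010-, 1001-1, 10100-, 11000-, 111-11
Prime implicants: -00010, -00101, -01000, 0-0010, 0-0101, 00-011, 00-101, 000-01, 0000-1, 00001-, 001-00, 001-11, 0011-1, 00110-, 01010-, 011001, 1001-1, 10100-, 101110, 11000-, 111-11
PI chart (minterm → PIs covering it):
  2 | -00010,0-0010,00001-
  3 | 00-011,0000-1,00001-
  8 | -01000,001-00
  11 | 00-011,001-11
  12 | 001-00,00110-
  13 | 00-101,0011-1,00110-
  15 | 001-11,0011-1
  18 | 0-0010  (sole → essential)
  20 | 01010-  (sole → essential)
  21 | 0-0101,01010-
  25 | 011001  (sole → essential)
  34 | -00010  (sole → essential)
  37 | -00101,1001-1
  39 | 1001-1  (sole → essential)
  40 | -01000,10100-
  41 | 10100-  (sole → essential)
  46 | 101110  (sole → essential)
  48 | 11000-  (sole → essential)
  49 | 11000-  (sole → essential)
  59 | 111-11  (sole → essential)
  63 | 111-11  (sole → essential)
Essential prime implicants: -00010, 0-0010, 01010-, 011001, 1001-1, 10100-, 101110, 11000-, 111-11

9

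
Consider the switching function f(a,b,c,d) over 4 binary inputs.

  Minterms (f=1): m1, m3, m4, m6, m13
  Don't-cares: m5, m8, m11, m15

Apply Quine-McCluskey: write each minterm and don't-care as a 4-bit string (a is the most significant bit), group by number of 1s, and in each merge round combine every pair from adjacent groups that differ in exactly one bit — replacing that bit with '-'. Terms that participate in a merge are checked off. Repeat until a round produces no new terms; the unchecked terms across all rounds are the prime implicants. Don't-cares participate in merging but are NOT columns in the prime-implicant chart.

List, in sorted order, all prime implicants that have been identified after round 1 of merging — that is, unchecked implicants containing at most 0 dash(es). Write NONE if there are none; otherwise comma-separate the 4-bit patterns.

1000

size-2^0 implicants → 0001(✓)  0011(✓)  0100(✓)  0101(✓)  0110(✓)  1000  1011(✓)  1101(✓)  1111(✓)
size-2^1 implicants → -011  -101  0-01  00-1  01-0  010-  1-11  11-1
Unchecked terms (primes): -011, -101, 0-01, 00-1, 01-0, 010-, 1-11, 1000, 11-1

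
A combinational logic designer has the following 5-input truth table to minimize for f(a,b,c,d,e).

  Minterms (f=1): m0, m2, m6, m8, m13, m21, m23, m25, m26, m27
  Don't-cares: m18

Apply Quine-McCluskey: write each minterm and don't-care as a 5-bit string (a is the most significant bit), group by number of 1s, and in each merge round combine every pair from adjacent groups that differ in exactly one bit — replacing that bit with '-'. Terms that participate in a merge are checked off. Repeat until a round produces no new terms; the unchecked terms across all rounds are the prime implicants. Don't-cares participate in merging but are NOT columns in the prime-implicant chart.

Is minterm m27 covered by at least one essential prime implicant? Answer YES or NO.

[col 0] 00000*, 00010*, 00110*, 01000*, 01101, 10010*, 10101*, 10111*, 11001*, 11010*, 11011*
[col 1] -0010, 0-000, 00-10, 000-0, 1-010, 101-1, 110-1, 1101-
Prime implicants: -0010, 0-000, 00-10, 000-0, 01101, 1-010, 101-1, 110-1, 1101-
PI chart (minterm → PIs covering it):
  0 | 0-000,000-0
  2 | -0010,00-10,000-0
  6 | 00-10  (sole → essential)
  8 | 0-000  (sole → essential)
  13 | 01101  (sole → essential)
  21 | 101-1  (sole → essential)
  23 | 101-1  (sole → essential)
  25 | 110-1  (sole → essential)
  26 | 1-010,1101-
  27 | 110-1,1101-
Essential prime implicants: 0-000, 00-10, 01101, 101-1, 110-1

YES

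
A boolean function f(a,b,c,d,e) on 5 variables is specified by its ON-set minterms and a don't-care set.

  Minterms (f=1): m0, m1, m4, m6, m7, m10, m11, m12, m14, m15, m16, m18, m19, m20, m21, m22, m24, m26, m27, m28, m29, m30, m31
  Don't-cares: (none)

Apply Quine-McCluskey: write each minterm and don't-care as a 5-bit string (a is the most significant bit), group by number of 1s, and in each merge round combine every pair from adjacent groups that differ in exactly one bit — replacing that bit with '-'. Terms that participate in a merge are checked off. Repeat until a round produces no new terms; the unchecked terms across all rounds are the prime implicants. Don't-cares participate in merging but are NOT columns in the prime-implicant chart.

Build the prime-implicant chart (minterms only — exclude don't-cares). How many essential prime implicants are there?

[col 0] 00000*, 00001*, 00100*, 00110*, 00111*, 01010*, 01011*, 01100*, 01110*, 01111*, 10000*, 10010*, 10011*, 10100*, 10101*, 10110*, 11000*, 11010*, 11011*, 11100*, 11101*, 11110*, 11111*
[col 1] -0000*, -0100*, -0110*, -1010*, -1011*, -1100*, -1110*, -1111*, 0-100*, 0-110*, 0-111*, 00-00*, 0000-, 001-0*, 0011-*, 01-10*, 01-11*, 0101-*, 011-0*, 0111-*, 1-000*, 1-010*, 1-011*, 1-100*, 1-101*, 1-110*, 10-00*, 10-10*, 100-0*, 1001-*, 101-0*, 1010-*, 11-00*, 11-10*, 11-11*, 110-0*, 1101-*, 111-0*, 111-1*, 1110-*, 1111-*
[col 2] --100*, --110*, -0-00, -01-0*, -1-10*, -1-11*, -101-*, -11-0*, -111-*, 0-1-0*, 0-11-, 01-1-*, 1--00*, 1--10*, 1-0-0*, 1-01-, 1-1-0*, 1-10-, 10--0*, 11--0*, 11-1-*, 111--
[col 3] --1-0, -1-1-, 1---0
Prime implicants: --1-0, -0-00, -1-1-, 0-11-, 0000-, 1---0, 1-01-, 1-10-, 111--
PI chart (minterm → PIs covering it):
  0 | -0-00,0000-
  1 | 0000-  (sole → essential)
  4 | --1-0,-0-00
  6 | --1-0,0-11-
  7 | 0-11-  (sole → essential)
  10 | -1-1-  (sole → essential)
  11 | -1-1-  (sole → essential)
  12 | --1-0  (sole → essential)
  14 | --1-0,-1-1-,0-11-
  15 | -1-1-,0-11-
  16 | -0-00,1---0
  18 | 1---0,1-01-
  19 | 1-01-  (sole → essential)
  20 | --1-0,-0-00,1---0,1-10-
  21 | 1-10-  (sole → essential)
  22 | --1-0,1---0
  24 | 1---0  (sole → essential)
  26 | -1-1-,1---0,1-01-
  27 | -1-1-,1-01-
  28 | --1-0,1---0,1-10-,111--
  29 | 1-10-,111--
  30 | --1-0,-1-1-,1---0,111--
  31 | -1-1-,111--
Essential prime implicants: --1-0, -1-1-, 0-11-, 0000-, 1---0, 1-01-, 1-10-

7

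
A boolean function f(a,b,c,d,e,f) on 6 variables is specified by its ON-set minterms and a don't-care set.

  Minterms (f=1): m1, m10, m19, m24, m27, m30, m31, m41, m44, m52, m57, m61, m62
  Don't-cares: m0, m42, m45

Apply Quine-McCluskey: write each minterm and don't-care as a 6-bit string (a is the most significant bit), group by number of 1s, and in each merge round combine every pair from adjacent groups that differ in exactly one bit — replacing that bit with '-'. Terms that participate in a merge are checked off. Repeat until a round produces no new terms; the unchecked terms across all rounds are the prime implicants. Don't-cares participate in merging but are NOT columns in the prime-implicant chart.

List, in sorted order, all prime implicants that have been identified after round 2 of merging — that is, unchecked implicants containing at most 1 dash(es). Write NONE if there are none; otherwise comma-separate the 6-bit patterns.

[col 0] 000000*, 000001*, 001010*, 010011*, 011000, 011011*, 011110*, 011111*, 101001*, 101010*, 101100*, 101101*, 110100, 111001*, 111101*, 111110*
[col 1] -01010, -11110, 00000-, 01-011, 011-11, 01111-, 1-1001*, 1-1101*, 101-01*, 10110-, 111-01*
[col 2] 1-1-01
Prime implicants: -01010, -11110, 00000-, 01-011, 011-11, 011000, 01111-, 1-1-01, 10110-, 110100

-01010, -11110, 00000-, 01-011, 011-11, 011000, 01111-, 10110-, 110100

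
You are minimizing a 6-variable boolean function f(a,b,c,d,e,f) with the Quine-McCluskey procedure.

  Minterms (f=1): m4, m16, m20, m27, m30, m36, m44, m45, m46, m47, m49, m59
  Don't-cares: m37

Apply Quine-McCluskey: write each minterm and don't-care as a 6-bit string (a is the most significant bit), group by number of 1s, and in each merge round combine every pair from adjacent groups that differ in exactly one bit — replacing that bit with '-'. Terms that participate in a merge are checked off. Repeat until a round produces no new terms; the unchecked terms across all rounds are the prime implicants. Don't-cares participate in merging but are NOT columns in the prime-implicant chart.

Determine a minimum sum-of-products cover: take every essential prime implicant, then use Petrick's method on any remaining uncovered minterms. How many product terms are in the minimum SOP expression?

size-2^0 implicants → 000100(✓)  010000(✓)  010100(✓)  011011(✓)  011110  100100(✓)  100101(✓)  101100(✓)  101101(✓)  101110(✓)  101111(✓)  110001  111011(✓)
size-2^1 implicants → -00100  -11011  0-0100  010-00  10-100(✓)  10-101(✓)  10010-(✓)  1011-0(✓)  1011-1(✓)  10110-(✓)  10111-(✓)
size-2^2 implicants → 10-10-  1011--
Unchecked terms (primes): -00100, -11011, 0-0100, 010-00, 011110, 10-10-, 1011--, 110001
Minterm coverage:
  m4 ⊆ -00100,0-0100
  m16 ⊆ 010-00 [E]
  m20 ⊆ 0-0100,010-00
  m27 ⊆ -11011 [E]
  m30 ⊆ 011110 [E]
  m36 ⊆ -00100,10-10-
  m44 ⊆ 10-10-,1011--
  m45 ⊆ 10-10-,1011--
  m46 ⊆ 1011-- [E]
  m47 ⊆ 1011-- [E]
  m49 ⊆ 110001 [E]
  m59 ⊆ -11011 [E]
E = {-11011, 010-00, 011110, 1011--, 110001}
Petrick residual → -00100
Cover = b'c'de'f' + bcd'ef + a'bc'e'f' + a'bcdef' + ab'cd + abc'd'e'f  |cover|=6

6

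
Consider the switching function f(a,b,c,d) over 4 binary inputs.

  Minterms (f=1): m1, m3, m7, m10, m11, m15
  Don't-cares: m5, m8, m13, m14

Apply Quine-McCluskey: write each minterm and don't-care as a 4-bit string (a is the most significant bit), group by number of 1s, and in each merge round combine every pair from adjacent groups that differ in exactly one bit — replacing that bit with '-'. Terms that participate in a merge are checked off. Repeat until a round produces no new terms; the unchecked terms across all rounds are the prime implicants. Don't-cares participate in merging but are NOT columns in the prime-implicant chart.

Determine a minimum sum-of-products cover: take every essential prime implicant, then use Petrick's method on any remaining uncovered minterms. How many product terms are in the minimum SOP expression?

2

[col 0] 0001*, 0011*, 0101*, 0111*, 1000*, 1010*, 1011*, 1101*, 1110*, 1111*
[col 1] -011*, -101*, -111*, 0-01*, 0-11*, 00-1*, 01-1*, 1-10*, 1-11*, 10-0, 101-*, 11-1*, 111-*
[col 2] --11, -1-1, 0--1, 1-1-
Prime implicants: --11, -1-1, 0--1, 1-1-, 10-0
PI chart (minterm → PIs covering it):
  1 | 0--1  (sole → essential)
  3 | --11,0--1
  7 | --11,-1-1,0--1
  10 | 1-1-,10-0
  11 | --11,1-1-
  15 | --11,-1-1,1-1-
Essential prime implicants: 0--1
Petrick residual → 1-1-
Minimum SOP uses 2 PIs: a'd + ac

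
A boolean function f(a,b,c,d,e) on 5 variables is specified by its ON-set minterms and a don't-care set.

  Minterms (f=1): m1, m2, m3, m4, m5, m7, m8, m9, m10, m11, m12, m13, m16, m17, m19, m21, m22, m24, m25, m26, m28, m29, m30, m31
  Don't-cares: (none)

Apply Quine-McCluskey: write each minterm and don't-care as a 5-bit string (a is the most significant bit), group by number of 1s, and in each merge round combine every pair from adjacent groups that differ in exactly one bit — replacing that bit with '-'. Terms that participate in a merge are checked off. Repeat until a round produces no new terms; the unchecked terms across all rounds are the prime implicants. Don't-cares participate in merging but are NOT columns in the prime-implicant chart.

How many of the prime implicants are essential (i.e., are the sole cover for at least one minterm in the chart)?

Round 0: 00001✓ 00010✓ 00011✓ 00100✓ 00101✓ 00111✓ 01000✓ 01001✓ 01010✓ 01011✓ 01100✓ 01101✓ 10000✓ 10001✓ 10011✓ 10101✓ 10110✓ 11000✓ 11001✓ 11010✓ 11100✓ 11101✓ 11110✓ 11111✓
Round 1: -0001✓ -0011✓ -0101✓ -1000✓ -1001✓ -1010✓ -1100✓ -1101✓ 0-001✓ 0-010✓ 0-011✓ 0-100✓ 0-101✓ 00-01✓ 00-11✓ 000-1✓ 0001-✓ 001-1✓ 0010-✓ 01-00✓ 01-01✓ 010-0✓ 010-1✓ 0100-✓ 0101-✓ 0110-✓ 1-000✓ 1-001✓ 1-101✓ 1-110 10-01✓ 100-1✓ 1000-✓ 11-00✓ 11-01✓ 11-10✓ 110-0✓ 1100-✓ 111-0✓ 111-1✓ 1110-✓ 1111-✓
Round 2: --001✓ --101✓ -0-01✓ -00-1 -1-00✓ -1-01✓ -10-0 -100-✓ -110-✓ 0--01✓ 0-0-1 0-01- 0-10- 00--1 01-0-✓ 010-- 1--01✓ 1-00- 11--0 11-0-✓ 111--
Round 3: ---01 -1-0-
PIs = {---01, -00-1, -1-0-, -10-0, 0-0-1, 0-01-, 0-10-, 00--1, 010--, 1-00-, 1-110, 11--0, 111--}
Coverage chart:
  m1: ---01,-00-1,0-0-1,00--1
  m2: 0-01- ←essential
  m3: -00-1,0-0-1,0-01-,00--1
  m4: 0-10- ←essential
  m5: ---01,0-10-,00--1
  m7: 00--1 ←essential
  m8: -1-0-,-10-0,010--
  m9: ---01,-1-0-,0-0-1,010--
  m10: -10-0,0-01-,010--
  m11: 0-0-1,0-01-,010--
  m12: -1-0-,0-10-
  m13: ---01,-1-0-,0-10-
  m16: 1-00- ←essential
  m17: ---01,-00-1,1-00-
  m19: -00-1 ←essential
  m21: ---01 ←essential
  m22: 1-110 ←essential
  m24: -1-0-,-10-0,1-00-,11--0
  m25: ---01,-1-0-,1-00-
  m26: -10-0,11--0
  m28: -1-0-,11--0,111--
  m29: ---01,-1-0-,111--
  m30: 1-110,11--0,111--
  m31: 111-- ←essential
Essential: ---01, -00-1, 0-01-, 0-10-, 00--1, 1-00-, 1-110, 111--

8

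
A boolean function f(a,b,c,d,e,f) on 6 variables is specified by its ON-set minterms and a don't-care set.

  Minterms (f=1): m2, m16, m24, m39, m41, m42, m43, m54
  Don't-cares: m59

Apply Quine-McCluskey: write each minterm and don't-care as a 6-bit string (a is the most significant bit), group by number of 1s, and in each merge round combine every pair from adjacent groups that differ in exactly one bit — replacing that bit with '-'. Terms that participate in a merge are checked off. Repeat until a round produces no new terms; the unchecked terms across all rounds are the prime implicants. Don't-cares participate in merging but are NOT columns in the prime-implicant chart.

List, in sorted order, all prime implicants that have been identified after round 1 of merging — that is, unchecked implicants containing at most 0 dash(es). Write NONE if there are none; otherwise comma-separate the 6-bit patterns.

[col 0] 000010, 010000*, 011000*, 100111, 101001*, 101010*, 101011*, 110110, 111011*
[col 1] 01-000, 1-1011, 1010-1, 10101-
Prime implicants: 000010, 01-000, 1-1011, 100111, 1010-1, 10101-, 110110

000010, 100111, 110110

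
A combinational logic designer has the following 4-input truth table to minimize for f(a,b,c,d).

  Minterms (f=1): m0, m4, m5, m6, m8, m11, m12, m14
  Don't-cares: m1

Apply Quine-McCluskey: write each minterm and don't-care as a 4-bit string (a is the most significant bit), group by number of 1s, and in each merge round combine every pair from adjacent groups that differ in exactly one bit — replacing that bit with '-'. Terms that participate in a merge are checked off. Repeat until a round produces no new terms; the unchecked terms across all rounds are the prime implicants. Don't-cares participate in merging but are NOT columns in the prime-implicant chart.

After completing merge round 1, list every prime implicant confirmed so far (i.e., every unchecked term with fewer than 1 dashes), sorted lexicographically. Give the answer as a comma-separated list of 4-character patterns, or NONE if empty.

Round 0: 0000✓ 0001✓ 0100✓ 0101✓ 0110✓ 1000✓ 1011 1100✓ 1110✓
Round 1: -000✓ -100✓ -110✓ 0-00✓ 0-01✓ 000-✓ 01-0✓ 010-✓ 1-00✓ 11-0✓
Round 2: --00 -1-0 0-0-
PIs = {--00, -1-0, 0-0-, 1011}

1011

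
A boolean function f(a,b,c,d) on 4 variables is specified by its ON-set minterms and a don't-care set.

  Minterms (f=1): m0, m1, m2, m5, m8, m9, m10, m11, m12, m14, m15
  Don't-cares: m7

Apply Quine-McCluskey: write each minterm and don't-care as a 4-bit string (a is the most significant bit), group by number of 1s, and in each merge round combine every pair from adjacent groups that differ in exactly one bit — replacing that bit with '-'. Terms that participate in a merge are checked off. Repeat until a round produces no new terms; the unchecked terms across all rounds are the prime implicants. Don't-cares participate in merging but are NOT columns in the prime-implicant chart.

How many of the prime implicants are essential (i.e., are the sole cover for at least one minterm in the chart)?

[col 0] 0000*, 0001*, 0010*, 0101*, 0111*, 1000*, 1001*, 1010*, 1011*, 1100*, 1110*, 1111*
[col 1] -000*, -001*, -010*, -111, 0-01, 00-0*, 000-*, 01-1, 1-00*, 1-10*, 1-11*, 10-0*, 10-1*, 100-*, 101-*, 11-0*, 111-*
[col 2] -0-0, -00-, 1--0, 1-1-, 10--
Prime implicants: -0-0, -00-, -111, 0-01, 01-1, 1--0, 1-1-, 10--
PI chart (minterm → PIs covering it):
  0 | -0-0,-00-
  1 | -00-,0-01
  2 | -0-0  (sole → essential)
  5 | 0-01,01-1
  8 | -0-0,-00-,1--0,10--
  9 | -00-,10--
  10 | -0-0,1--0,1-1-,10--
  11 | 1-1-,10--
  12 | 1--0  (sole → essential)
  14 | 1--0,1-1-
  15 | -111,1-1-
Essential prime implicants: -0-0, 1--0

2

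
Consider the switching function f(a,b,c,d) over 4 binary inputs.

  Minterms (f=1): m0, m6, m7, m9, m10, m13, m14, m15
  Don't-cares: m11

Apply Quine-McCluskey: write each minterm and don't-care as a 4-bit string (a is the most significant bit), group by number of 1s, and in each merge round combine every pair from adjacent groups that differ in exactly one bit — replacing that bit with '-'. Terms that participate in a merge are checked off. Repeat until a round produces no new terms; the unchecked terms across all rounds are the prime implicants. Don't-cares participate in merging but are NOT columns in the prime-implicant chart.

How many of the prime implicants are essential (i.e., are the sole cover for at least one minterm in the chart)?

4

size-2^0 implicants → 0000  0110(✓)  0111(✓)  1001(✓)  1010(✓)  1011(✓)  1101(✓)  1110(✓)  1111(✓)
size-2^1 implicants → -110(✓)  -111(✓)  011-(✓)  1-01(✓)  1-10(✓)  1-11(✓)  10-1(✓)  101-(✓)  11-1(✓)  111-(✓)
size-2^2 implicants → -11-  1--1  1-1-
Unchecked terms (primes): -11-, 0000, 1--1, 1-1-
Minterm coverage:
  m0 ⊆ 0000 [E]
  m6 ⊆ -11- [E]
  m7 ⊆ -11- [E]
  m9 ⊆ 1--1 [E]
  m10 ⊆ 1-1- [E]
  m13 ⊆ 1--1 [E]
  m14 ⊆ -11-,1-1-
  m15 ⊆ -11-,1--1,1-1-
E = {-11-, 0000, 1--1, 1-1-}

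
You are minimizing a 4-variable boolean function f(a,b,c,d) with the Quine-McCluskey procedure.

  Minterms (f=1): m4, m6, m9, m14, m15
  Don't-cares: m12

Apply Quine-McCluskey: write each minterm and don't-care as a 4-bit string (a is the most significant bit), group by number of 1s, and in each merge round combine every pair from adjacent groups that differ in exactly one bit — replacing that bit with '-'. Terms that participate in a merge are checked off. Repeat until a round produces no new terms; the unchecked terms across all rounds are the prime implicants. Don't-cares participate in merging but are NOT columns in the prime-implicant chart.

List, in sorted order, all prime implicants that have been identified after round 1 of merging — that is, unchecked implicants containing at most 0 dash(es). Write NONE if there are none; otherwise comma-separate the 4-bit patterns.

Round 0: 0100✓ 0110✓ 1001 1100✓ 1110✓ 1111✓
Round 1: -100✓ -110✓ 01-0✓ 11-0✓ 111-
Round 2: -1-0
PIs = {-1-0, 1001, 111-}

1001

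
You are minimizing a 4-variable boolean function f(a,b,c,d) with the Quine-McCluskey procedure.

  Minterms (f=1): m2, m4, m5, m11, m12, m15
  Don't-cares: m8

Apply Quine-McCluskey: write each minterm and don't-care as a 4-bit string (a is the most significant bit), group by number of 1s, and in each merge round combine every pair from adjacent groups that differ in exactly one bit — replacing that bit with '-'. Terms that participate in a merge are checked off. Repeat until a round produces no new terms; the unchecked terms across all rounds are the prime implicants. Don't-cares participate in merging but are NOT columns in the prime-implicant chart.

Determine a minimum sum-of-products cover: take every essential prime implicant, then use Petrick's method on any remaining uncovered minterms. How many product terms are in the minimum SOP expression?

size-2^0 implicants → 0010  0100(✓)  0101(✓)  1000(✓)  1011(✓)  1100(✓)  1111(✓)
size-2^1 implicants → -100  010-  1-00  1-11
Unchecked terms (primes): -100, 0010, 010-, 1-00, 1-11
Minterm coverage:
  m2 ⊆ 0010 [E]
  m4 ⊆ -100,010-
  m5 ⊆ 010- [E]
  m11 ⊆ 1-11 [E]
  m12 ⊆ -100,1-00
  m15 ⊆ 1-11 [E]
E = {0010, 010-, 1-11}
Petrick residual → -100
Cover = bc'd' + a'b'cd' + a'bc' + acd  |cover|=4

4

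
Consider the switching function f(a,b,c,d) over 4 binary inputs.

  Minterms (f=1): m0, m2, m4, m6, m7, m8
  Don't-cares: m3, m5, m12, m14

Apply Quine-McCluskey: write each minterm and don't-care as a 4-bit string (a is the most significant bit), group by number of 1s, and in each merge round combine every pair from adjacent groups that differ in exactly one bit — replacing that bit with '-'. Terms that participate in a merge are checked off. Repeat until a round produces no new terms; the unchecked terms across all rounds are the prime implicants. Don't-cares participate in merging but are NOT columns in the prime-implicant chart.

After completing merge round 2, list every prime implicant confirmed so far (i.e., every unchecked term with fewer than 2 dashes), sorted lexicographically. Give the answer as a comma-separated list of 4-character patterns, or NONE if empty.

size-2^0 implicants → 0000(✓)  0010(✓)  0011(✓)  0100(✓)  0101(✓)  0110(✓)  0111(✓)  1000(✓)  1100(✓)  1110(✓)
size-2^1 implicants → -000(✓)  -100(✓)  -110(✓)  0-00(✓)  0-10(✓)  0-11(✓)  00-0(✓)  001-(✓)  01-0(✓)  01-1(✓)  010-(✓)  011-(✓)  1-00(✓)  11-0(✓)
size-2^2 implicants → --00  -1-0  0--0  0-1-  01--
Unchecked terms (primes): --00, -1-0, 0--0, 0-1-, 01--

NONE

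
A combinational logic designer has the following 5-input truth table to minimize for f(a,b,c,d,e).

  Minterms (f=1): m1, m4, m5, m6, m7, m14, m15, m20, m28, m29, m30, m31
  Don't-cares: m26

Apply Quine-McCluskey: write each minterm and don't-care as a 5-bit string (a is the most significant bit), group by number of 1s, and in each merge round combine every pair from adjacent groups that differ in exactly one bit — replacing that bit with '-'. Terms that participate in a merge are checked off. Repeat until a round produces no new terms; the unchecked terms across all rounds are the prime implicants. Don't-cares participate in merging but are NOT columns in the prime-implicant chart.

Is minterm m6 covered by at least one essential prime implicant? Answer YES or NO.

NO

Round 0: 00001✓ 00100✓ 00101✓ 00110✓ 00111✓ 01110✓ 01111✓ 10100✓ 11010✓ 11100✓ 11101✓ 11110✓ 11111✓
Round 1: -0100 -1110✓ -1111✓ 0-110✓ 0-111✓ 00-01 001-0✓ 001-1✓ 0010-✓ 0011-✓ 0111-✓ 1-100 11-10 111-0✓ 111-1✓ 1110-✓ 1111-✓
Round 2: -111- 0-11- 001-- 111--
PIs = {-0100, -111-, 0-11-, 00-01, 001--, 1-100, 11-10, 111--}
Coverage chart:
  m1: 00-01 ←essential
  m4: -0100,001--
  m5: 00-01,001--
  m6: 0-11-,001--
  m7: 0-11-,001--
  m14: -111-,0-11-
  m15: -111-,0-11-
  m20: -0100,1-100
  m28: 1-100,111--
  m29: 111-- ←essential
  m30: -111-,11-10,111--
  m31: -111-,111--
Essential: 00-01, 111--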